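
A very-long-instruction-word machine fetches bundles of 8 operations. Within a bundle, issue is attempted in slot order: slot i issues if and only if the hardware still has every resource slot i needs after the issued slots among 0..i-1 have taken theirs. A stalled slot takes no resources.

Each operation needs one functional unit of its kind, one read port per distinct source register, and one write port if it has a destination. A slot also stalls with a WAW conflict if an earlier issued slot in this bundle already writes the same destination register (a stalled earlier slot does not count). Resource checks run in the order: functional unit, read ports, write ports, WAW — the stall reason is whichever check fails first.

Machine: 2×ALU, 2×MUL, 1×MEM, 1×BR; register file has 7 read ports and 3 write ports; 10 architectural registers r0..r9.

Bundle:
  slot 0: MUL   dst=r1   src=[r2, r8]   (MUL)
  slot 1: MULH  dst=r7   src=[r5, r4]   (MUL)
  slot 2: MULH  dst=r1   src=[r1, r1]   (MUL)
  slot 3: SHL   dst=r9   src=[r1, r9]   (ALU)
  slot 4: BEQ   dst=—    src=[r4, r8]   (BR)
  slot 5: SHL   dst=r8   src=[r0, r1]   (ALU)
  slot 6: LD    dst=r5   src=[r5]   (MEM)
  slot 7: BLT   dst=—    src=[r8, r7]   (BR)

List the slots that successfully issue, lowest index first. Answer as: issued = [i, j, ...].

slot 0 (MUL): ISSUE — free A2,Mu1,Ld1,B1 rp5 wp2
slot 1 (MUL): ISSUE — free A2,Mu0,Ld1,B1 rp3 wp1
slot 2 (MUL): stall FU — free A2,Mu0,Ld1,B1 rp3 wp1
slot 3 (ALU): ISSUE — free A1,Mu0,Ld1,B1 rp1 wp0
slot 4 (BR): stall RD_PORT — free A1,Mu0,Ld1,B1 rp1 wp0
slot 5 (ALU): stall RD_PORT — free A1,Mu0,Ld1,B1 rp1 wp0
slot 6 (MEM): stall WR_PORT — free A1,Mu0,Ld1,B1 rp1 wp0
slot 7 (BR): stall RD_PORT — free A1,Mu0,Ld1,B1 rp1 wp0

issued = [0, 1, 3]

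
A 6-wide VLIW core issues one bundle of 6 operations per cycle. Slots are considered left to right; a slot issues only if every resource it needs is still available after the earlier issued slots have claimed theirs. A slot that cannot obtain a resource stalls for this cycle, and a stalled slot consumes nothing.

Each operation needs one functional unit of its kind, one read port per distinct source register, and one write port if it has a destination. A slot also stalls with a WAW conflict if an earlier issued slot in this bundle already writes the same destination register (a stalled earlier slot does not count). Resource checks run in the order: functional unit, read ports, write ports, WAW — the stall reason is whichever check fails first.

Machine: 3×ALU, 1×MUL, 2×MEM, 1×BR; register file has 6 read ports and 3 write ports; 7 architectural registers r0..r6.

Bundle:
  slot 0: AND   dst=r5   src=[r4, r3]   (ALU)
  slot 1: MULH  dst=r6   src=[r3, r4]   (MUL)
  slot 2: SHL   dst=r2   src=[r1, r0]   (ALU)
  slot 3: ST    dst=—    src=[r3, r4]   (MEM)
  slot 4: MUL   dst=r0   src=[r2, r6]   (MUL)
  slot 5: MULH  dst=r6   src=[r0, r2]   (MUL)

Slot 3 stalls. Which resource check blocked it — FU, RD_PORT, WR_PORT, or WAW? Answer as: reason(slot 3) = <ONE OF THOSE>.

#0 ALU src=r4,r3 dispatched  <A:2 Mu:1 Ld:2 B:1 rd:4 wr:2>
#1 MUL src=r3,r4 dispatched  <A:2 Mu:0 Ld:2 B:1 rd:2 wr:1>
#2 ALU src=r1,r0 dispatched  <A:1 Mu:0 Ld:2 B:1 rd:0 wr:0>
#3 MEM src=r3,r4 held:RD_PORT  <A:1 Mu:0 Ld:2 B:1 rd:0 wr:0>
#4 MUL src=r2,r6 held:FU  <A:1 Mu:0 Ld:2 B:1 rd:0 wr:0>
#5 MUL src=r0,r2 held:FU  <A:1 Mu:0 Ld:2 B:1 rd:0 wr:0>

reason(slot 3) = RD_PORT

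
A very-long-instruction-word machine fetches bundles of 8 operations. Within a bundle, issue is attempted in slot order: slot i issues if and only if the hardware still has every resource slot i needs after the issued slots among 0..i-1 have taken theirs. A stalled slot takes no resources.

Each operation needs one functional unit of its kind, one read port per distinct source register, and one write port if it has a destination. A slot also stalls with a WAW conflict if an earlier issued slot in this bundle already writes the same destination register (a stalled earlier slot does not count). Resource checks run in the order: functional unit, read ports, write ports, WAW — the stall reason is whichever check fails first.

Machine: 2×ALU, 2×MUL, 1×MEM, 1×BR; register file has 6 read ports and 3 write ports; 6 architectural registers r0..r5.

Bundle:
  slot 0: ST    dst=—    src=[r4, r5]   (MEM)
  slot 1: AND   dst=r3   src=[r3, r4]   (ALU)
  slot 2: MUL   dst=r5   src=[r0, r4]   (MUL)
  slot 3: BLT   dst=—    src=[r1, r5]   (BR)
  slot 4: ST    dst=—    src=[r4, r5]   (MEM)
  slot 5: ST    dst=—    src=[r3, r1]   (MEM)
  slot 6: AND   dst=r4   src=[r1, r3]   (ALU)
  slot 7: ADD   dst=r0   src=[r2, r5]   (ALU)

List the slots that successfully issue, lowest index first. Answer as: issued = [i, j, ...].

#0 MEM src=r4,r5 dispatched  <A:2 Mu:2 Ld:0 B:1 rd:4 wr:3>
#1 ALU src=r3,r4 dispatched  <A:1 Mu:2 Ld:0 B:1 rd:2 wr:2>
#2 MUL src=r0,r4 dispatched  <A:1 Mu:1 Ld:0 B:1 rd:0 wr:1>
#3 BR src=r1,r5 held:RD_PORT  <A:1 Mu:1 Ld:0 B:1 rd:0 wr:1>
#4 MEM src=r4,r5 held:FU  <A:1 Mu:1 Ld:0 B:1 rd:0 wr:1>
#5 MEM src=r3,r1 held:FU  <A:1 Mu:1 Ld:0 B:1 rd:0 wr:1>
#6 ALU src=r1,r3 held:RD_PORT  <A:1 Mu:1 Ld:0 B:1 rd:0 wr:1>
#7 ALU src=r2,r5 held:RD_PORT  <A:1 Mu:1 Ld:0 B:1 rd:0 wr:1>

issued = [0, 1, 2]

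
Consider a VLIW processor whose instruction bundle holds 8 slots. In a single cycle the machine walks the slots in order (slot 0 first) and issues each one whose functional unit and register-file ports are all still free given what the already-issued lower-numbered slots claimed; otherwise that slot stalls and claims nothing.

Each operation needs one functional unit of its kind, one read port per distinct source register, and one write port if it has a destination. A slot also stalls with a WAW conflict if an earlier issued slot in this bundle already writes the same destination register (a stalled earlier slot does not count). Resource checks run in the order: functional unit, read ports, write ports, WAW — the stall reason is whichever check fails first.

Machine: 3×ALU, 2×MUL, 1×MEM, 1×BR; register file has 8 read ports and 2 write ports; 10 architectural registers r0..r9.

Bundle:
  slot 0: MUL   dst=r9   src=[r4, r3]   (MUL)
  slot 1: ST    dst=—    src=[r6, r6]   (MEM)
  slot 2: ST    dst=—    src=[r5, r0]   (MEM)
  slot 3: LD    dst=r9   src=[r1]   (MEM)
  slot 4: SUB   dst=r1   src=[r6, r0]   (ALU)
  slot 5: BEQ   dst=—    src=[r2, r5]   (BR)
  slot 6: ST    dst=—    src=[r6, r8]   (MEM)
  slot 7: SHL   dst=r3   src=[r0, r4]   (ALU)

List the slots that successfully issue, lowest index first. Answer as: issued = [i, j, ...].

(0) want 1×MUL +2rd +1wr — yes → AL3|MU1|ME1|BR1|rd6|wr1
(1) want 1×MEM +1rd +0wr — yes → AL3|MU1|ME0|BR1|rd5|wr1
(2) want 1×MEM +2rd +0wr — FU → AL3|MU1|ME0|BR1|rd5|wr1
(3) want 1×MEM +1rd +1wr — FU → AL3|MU1|ME0|BR1|rd5|wr1
(4) want 1×ALU +2rd +1wr — yes → AL2|MU1|ME0|BR1|rd3|wr0
(5) want 1×BR +2rd +0wr — yes → AL2|MU1|ME0|BR0|rd1|wr0
(6) want 1×MEM +2rd +0wr — FU → AL2|MU1|ME0|BR0|rd1|wr0
(7) want 1×ALU +2rd +1wr — RD_PORT → AL2|MU1|ME0|BR0|rd1|wr0

issued = [0, 1, 4, 5]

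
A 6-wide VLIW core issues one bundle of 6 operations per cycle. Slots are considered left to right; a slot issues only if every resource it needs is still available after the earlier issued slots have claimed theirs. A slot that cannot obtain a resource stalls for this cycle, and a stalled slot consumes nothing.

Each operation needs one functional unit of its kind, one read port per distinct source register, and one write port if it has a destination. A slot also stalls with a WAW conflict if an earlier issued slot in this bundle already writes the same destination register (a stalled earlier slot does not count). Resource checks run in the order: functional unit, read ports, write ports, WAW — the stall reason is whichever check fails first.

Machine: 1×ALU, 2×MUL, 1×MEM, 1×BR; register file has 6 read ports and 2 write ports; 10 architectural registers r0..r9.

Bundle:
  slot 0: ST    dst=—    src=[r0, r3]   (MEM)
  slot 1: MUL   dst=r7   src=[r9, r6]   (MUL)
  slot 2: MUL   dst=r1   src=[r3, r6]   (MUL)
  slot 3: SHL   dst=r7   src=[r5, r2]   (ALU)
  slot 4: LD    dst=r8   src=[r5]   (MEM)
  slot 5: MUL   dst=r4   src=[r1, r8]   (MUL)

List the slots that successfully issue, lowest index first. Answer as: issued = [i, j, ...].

(0) want 1×MEM +2rd +0wr — yes → AL1|MU2|ME0|BR1|rd4|wr2
(1) want 1×MUL +2rd +1wr — yes → AL1|MU1|ME0|BR1|rd2|wr1
(2) want 1×MUL +2rd +1wr — yes → AL1|MU0|ME0|BR1|rd0|wr0
(3) want 1×ALU +2rd +1wr — RD_PORT → AL1|MU0|ME0|BR1|rd0|wr0
(4) want 1×MEM +1rd +1wr — FU → AL1|MU0|ME0|BR1|rd0|wr0
(5) want 1×MUL +2rd +1wr — FU → AL1|MU0|ME0|BR1|rd0|wr0

issued = [0, 1, 2]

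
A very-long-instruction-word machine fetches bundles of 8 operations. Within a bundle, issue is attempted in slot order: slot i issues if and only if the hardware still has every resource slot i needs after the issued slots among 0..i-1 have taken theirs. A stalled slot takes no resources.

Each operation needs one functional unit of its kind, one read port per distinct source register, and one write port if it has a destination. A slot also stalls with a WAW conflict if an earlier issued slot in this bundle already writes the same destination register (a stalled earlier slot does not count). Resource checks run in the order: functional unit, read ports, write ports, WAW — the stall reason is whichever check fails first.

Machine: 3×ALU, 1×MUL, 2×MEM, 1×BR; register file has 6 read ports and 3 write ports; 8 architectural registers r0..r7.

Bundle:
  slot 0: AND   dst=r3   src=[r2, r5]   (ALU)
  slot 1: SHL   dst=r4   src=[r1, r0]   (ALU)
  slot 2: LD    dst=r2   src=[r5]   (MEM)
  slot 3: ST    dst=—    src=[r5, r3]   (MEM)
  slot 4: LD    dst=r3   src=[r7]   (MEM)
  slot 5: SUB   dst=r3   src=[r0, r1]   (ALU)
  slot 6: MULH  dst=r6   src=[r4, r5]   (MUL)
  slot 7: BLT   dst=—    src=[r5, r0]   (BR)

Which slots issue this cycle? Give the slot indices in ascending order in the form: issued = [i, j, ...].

[0] ALU needs rd=2 wr=1: ok; after: ALU=2 MUL=1 MEM=2 BR=1, R=4, W=2
[1] ALU needs rd=2 wr=1: ok; after: ALU=1 MUL=1 MEM=2 BR=1, R=2, W=1
[2] MEM needs rd=1 wr=1: ok; after: ALU=1 MUL=1 MEM=1 BR=1, R=1, W=0
[3] MEM needs rd=2 wr=0: RD_PORT; after: ALU=1 MUL=1 MEM=1 BR=1, R=1, W=0
[4] MEM needs rd=1 wr=1: WR_PORT; after: ALU=1 MUL=1 MEM=1 BR=1, R=1, W=0
[5] ALU needs rd=2 wr=1: RD_PORT; after: ALU=1 MUL=1 MEM=1 BR=1, R=1, W=0
[6] MUL needs rd=2 wr=1: RD_PORT; after: ALU=1 MUL=1 MEM=1 BR=1, R=1, W=0
[7] BR needs rd=2 wr=0: RD_PORT; after: ALU=1 MUL=1 MEM=1 BR=1, R=1, W=0

issued = [0, 1, 2]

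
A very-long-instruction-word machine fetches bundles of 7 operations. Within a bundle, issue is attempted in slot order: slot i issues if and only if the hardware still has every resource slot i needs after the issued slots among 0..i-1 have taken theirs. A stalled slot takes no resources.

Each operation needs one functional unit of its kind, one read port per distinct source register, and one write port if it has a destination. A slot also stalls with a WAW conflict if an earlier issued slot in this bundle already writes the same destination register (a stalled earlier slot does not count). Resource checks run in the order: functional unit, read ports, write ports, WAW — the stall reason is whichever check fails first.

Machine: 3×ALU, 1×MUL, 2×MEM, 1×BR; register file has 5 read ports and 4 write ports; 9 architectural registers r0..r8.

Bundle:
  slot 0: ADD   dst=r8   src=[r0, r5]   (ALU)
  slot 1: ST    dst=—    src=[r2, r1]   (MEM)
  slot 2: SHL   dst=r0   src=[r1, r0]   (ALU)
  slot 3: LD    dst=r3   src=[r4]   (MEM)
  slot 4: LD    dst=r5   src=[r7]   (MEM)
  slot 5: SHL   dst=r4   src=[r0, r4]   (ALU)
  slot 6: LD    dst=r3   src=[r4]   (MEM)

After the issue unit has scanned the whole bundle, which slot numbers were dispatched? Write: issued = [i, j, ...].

issued = [0, 1, 3]

  0. ALU→r8 ⇒ go  {2A/1Mu/2Ld/1B | 3r 3w}
  1. MEM ⇒ go  {2A/1Mu/1Ld/1B | 1r 3w}
  2. ALU→r0 ⇒ no(RD_PORT)  {2A/1Mu/1Ld/1B | 1r 3w}
  3. MEM→r3 ⇒ go  {2A/1Mu/0Ld/1B | 0r 2w}
  4. MEM→r5 ⇒ no(FU)  {2A/1Mu/0Ld/1B | 0r 2w}
  5. ALU→r4 ⇒ no(RD_PORT)  {2A/1Mu/0Ld/1B | 0r 2w}
  6. MEM→r3 ⇒ no(FU)  {2A/1Mu/0Ld/1B | 0r 2w}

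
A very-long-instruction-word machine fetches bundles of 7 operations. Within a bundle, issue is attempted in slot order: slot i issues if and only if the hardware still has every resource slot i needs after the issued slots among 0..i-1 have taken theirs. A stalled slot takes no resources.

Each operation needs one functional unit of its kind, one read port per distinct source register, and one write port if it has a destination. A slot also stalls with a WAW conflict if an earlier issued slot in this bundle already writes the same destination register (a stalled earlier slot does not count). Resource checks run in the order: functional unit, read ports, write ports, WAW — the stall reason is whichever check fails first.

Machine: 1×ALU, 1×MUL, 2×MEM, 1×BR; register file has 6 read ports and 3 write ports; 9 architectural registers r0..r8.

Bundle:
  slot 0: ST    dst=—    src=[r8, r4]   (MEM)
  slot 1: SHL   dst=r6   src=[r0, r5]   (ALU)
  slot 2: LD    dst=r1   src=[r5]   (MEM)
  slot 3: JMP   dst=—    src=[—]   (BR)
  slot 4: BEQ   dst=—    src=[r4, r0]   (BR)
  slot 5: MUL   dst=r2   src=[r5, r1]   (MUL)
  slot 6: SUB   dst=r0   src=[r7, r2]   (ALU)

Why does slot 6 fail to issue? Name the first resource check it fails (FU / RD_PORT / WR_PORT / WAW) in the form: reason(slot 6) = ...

reason(slot 6) = FU

#0 MEM src=r8,r4 dispatched  <A:1 Mu:1 Ld:1 B:1 rd:4 wr:3>
#1 ALU src=r0,r5 dispatched  <A:0 Mu:1 Ld:1 B:1 rd:2 wr:2>
#2 MEM src=r5 dispatched  <A:0 Mu:1 Ld:0 B:1 rd:1 wr:1>
#3 BR src=- dispatched  <A:0 Mu:1 Ld:0 B:0 rd:1 wr:1>
#4 BR src=r4,r0 held:FU  <A:0 Mu:1 Ld:0 B:0 rd:1 wr:1>
#5 MUL src=r5,r1 held:RD_PORT  <A:0 Mu:1 Ld:0 B:0 rd:1 wr:1>
#6 ALU src=r7,r2 held:FU  <A:0 Mu:1 Ld:0 B:0 rd:1 wr:1>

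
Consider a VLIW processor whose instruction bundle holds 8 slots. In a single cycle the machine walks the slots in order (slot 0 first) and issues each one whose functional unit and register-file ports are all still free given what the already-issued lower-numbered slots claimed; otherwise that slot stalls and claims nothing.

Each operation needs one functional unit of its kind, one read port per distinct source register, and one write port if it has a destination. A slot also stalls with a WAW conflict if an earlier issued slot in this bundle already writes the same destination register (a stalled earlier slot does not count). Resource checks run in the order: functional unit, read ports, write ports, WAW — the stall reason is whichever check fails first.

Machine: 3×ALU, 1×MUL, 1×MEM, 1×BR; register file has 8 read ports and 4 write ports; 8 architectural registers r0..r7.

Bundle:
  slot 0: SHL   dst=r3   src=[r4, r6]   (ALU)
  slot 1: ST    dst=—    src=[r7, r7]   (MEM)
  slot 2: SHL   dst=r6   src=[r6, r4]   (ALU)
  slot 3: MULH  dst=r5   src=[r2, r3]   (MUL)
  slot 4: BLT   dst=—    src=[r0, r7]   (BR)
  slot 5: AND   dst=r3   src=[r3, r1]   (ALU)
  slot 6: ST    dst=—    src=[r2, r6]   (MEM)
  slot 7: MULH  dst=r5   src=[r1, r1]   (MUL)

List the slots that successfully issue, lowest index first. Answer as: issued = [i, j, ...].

issued = [0, 1, 2, 3]

(0) want 1×ALU +2rd +1wr — yes → AL2|MU1|ME1|BR1|rd6|wr3
(1) want 1×MEM +1rd +0wr — yes → AL2|MU1|ME0|BR1|rd5|wr3
(2) want 1×ALU +2rd +1wr — yes → AL1|MU1|ME0|BR1|rd3|wr2
(3) want 1×MUL +2rd +1wr — yes → AL1|MU0|ME0|BR1|rd1|wr1
(4) want 1×BR +2rd +0wr — RD_PORT → AL1|MU0|ME0|BR1|rd1|wr1
(5) want 1×ALU +2rd +1wr — RD_PORT → AL1|MU0|ME0|BR1|rd1|wr1
(6) want 1×MEM +2rd +0wr — FU → AL1|MU0|ME0|BR1|rd1|wr1
(7) want 1×MUL +1rd +1wr — FU → AL1|MU0|ME0|BR1|rd1|wr1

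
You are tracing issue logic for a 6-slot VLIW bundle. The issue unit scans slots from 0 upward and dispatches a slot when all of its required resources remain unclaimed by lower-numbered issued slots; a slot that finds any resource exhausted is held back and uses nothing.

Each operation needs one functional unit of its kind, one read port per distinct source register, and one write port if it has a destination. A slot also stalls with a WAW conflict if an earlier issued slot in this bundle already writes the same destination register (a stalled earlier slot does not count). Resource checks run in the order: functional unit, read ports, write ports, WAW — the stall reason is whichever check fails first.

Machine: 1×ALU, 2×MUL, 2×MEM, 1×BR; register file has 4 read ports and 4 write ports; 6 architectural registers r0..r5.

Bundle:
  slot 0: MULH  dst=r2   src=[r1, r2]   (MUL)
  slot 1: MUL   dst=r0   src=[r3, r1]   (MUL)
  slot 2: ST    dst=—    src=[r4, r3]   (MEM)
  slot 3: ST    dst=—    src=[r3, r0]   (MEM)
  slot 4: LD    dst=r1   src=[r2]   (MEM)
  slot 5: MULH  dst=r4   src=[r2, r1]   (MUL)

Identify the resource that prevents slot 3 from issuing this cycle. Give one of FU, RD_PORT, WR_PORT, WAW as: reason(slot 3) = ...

reason(slot 3) = RD_PORT

#0 MUL src=r1,r2 dispatched  <A:1 Mu:1 Ld:2 B:1 rd:2 wr:3>
#1 MUL src=r3,r1 dispatched  <A:1 Mu:0 Ld:2 B:1 rd:0 wr:2>
#2 MEM src=r4,r3 held:RD_PORT  <A:1 Mu:0 Ld:2 B:1 rd:0 wr:2>
#3 MEM src=r3,r0 held:RD_PORT  <A:1 Mu:0 Ld:2 B:1 rd:0 wr:2>
#4 MEM src=r2 held:RD_PORT  <A:1 Mu:0 Ld:2 B:1 rd:0 wr:2>
#5 MUL src=r2,r1 held:FU  <A:1 Mu:0 Ld:2 B:1 rd:0 wr:2>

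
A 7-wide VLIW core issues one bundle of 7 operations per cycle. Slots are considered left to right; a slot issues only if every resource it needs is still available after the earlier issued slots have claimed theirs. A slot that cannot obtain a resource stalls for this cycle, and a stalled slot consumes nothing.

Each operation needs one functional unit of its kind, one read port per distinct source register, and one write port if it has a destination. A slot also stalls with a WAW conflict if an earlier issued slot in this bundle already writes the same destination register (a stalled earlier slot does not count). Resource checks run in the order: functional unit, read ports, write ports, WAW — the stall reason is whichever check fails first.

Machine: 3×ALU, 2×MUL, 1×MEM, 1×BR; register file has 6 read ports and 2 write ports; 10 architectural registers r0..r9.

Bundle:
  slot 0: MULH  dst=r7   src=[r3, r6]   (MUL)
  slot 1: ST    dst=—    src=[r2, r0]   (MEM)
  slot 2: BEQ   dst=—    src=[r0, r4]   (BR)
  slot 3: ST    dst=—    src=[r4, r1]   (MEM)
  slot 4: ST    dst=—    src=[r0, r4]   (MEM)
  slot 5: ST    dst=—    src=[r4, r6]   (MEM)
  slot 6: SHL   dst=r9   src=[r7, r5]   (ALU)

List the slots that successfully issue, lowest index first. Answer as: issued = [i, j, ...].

#0 MUL src=r3,r6 dispatched  <A:3 Mu:1 Ld:1 B:1 rd:4 wr:1>
#1 MEM src=r2,r0 dispatched  <A:3 Mu:1 Ld:0 B:1 rd:2 wr:1>
#2 BR src=r0,r4 dispatched  <A:3 Mu:1 Ld:0 B:0 rd:0 wr:1>
#3 MEM src=r4,r1 held:FU  <A:3 Mu:1 Ld:0 B:0 rd:0 wr:1>
#4 MEM src=r0,r4 held:FU  <A:3 Mu:1 Ld:0 B:0 rd:0 wr:1>
#5 MEM src=r4,r6 held:FU  <A:3 Mu:1 Ld:0 B:0 rd:0 wr:1>
#6 ALU src=r7,r5 held:RD_PORT  <A:3 Mu:1 Ld:0 B:0 rd:0 wr:1>

issued = [0, 1, 2]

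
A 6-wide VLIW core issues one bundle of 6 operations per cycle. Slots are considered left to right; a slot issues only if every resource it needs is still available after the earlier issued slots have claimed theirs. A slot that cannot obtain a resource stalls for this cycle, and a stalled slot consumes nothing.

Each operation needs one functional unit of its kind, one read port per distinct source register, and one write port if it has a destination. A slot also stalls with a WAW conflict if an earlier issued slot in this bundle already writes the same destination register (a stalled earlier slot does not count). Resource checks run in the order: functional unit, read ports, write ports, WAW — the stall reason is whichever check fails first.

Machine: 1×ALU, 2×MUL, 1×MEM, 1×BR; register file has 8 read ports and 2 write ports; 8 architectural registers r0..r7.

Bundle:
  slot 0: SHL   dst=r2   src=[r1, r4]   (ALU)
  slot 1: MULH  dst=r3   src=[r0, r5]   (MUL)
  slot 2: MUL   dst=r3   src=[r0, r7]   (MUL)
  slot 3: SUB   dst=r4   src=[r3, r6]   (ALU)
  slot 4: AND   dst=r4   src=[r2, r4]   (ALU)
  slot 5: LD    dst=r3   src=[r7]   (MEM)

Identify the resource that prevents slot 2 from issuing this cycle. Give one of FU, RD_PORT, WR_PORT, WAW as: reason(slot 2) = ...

reason(slot 2) = WR_PORT

#0 ALU src=r1,r4 dispatched  <A:0 Mu:2 Ld:1 B:1 rd:6 wr:1>
#1 MUL src=r0,r5 dispatched  <A:0 Mu:1 Ld:1 B:1 rd:4 wr:0>
#2 MUL src=r0,r7 held:WR_PORT  <A:0 Mu:1 Ld:1 B:1 rd:4 wr:0>
#3 ALU src=r3,r6 held:FU  <A:0 Mu:1 Ld:1 B:1 rd:4 wr:0>
#4 ALU src=r2,r4 held:FU  <A:0 Mu:1 Ld:1 B:1 rd:4 wr:0>
#5 MEM src=r7 held:WR_PORT  <A:0 Mu:1 Ld:1 B:1 rd:4 wr:0>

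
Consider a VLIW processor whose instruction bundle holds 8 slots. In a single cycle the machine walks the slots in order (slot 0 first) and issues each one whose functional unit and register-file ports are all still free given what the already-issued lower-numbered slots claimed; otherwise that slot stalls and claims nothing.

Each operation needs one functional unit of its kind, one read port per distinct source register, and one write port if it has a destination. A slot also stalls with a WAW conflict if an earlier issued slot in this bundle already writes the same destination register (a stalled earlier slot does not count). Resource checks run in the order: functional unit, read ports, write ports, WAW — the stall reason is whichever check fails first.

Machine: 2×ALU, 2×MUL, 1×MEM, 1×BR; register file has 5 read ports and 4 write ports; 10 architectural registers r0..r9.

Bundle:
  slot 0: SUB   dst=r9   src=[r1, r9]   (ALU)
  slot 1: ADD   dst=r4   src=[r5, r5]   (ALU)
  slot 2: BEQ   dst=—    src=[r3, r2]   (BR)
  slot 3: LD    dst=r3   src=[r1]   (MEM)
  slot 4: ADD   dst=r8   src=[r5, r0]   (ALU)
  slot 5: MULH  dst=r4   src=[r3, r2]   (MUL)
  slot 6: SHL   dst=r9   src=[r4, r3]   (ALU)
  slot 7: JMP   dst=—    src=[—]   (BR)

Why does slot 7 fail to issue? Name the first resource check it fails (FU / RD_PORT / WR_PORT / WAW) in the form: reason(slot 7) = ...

(0) want 1×ALU +2rd +1wr — yes → AL1|MU2|ME1|BR1|rd3|wr3
(1) want 1×ALU +1rd +1wr — yes → AL0|MU2|ME1|BR1|rd2|wr2
(2) want 1×BR +2rd +0wr — yes → AL0|MU2|ME1|BR0|rd0|wr2
(3) want 1×MEM +1rd +1wr — RD_PORT → AL0|MU2|ME1|BR0|rd0|wr2
(4) want 1×ALU +2rd +1wr — FU → AL0|MU2|ME1|BR0|rd0|wr2
(5) want 1×MUL +2rd +1wr — RD_PORT → AL0|MU2|ME1|BR0|rd0|wr2
(6) want 1×ALU +2rd +1wr — FU → AL0|MU2|ME1|BR0|rd0|wr2
(7) want 1×BR +0rd +0wr — FU → AL0|MU2|ME1|BR0|rd0|wr2

reason(slot 7) = FU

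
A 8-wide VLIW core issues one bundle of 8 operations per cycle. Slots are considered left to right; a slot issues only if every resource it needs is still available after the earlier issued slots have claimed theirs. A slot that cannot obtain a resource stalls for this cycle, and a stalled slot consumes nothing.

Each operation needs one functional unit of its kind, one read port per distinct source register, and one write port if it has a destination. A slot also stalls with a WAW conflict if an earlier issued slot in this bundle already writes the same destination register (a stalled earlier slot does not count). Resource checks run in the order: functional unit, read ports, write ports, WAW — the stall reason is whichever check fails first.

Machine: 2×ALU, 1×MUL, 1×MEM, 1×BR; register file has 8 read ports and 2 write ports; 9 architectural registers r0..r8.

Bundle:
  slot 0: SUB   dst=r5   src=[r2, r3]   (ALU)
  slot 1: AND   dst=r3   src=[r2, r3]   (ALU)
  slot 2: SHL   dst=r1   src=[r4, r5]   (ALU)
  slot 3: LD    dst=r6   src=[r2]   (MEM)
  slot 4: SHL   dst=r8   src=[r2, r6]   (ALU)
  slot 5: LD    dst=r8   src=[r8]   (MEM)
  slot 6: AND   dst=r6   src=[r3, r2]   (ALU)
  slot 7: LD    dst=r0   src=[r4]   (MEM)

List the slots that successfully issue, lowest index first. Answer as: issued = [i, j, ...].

slot 0 (ALU): ISSUE — free A1,Mu1,Ld1,B1 rp6 wp1
slot 1 (ALU): ISSUE — free A0,Mu1,Ld1,B1 rp4 wp0
slot 2 (ALU): stall FU — free A0,Mu1,Ld1,B1 rp4 wp0
slot 3 (MEM): stall WR_PORT — free A0,Mu1,Ld1,B1 rp4 wp0
slot 4 (ALU): stall FU — free A0,Mu1,Ld1,B1 rp4 wp0
slot 5 (MEM): stall WR_PORT — free A0,Mu1,Ld1,B1 rp4 wp0
slot 6 (ALU): stall FU — free A0,Mu1,Ld1,B1 rp4 wp0
slot 7 (MEM): stall WR_PORT — free A0,Mu1,Ld1,B1 rp4 wp0

issued = [0, 1]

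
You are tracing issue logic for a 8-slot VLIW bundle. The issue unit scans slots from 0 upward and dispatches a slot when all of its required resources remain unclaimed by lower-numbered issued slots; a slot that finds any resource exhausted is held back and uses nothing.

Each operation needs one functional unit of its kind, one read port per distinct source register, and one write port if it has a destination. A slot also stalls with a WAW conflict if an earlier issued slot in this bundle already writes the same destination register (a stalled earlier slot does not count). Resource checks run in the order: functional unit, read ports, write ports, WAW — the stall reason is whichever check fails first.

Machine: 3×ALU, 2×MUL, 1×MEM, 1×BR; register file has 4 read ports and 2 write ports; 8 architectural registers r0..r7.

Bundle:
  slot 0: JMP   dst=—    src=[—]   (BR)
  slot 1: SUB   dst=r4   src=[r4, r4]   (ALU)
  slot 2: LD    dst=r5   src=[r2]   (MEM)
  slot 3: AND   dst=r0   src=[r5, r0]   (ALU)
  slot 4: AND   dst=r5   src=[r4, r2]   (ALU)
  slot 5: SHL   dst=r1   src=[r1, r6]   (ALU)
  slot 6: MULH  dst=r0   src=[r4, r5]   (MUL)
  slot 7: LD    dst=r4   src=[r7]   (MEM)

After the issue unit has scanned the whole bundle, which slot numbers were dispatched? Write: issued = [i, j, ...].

#0 BR src=- dispatched  <A:3 Mu:2 Ld:1 B:0 rd:4 wr:2>
#1 ALU src=r4,r4 dispatched  <A:2 Mu:2 Ld:1 B:0 rd:3 wr:1>
#2 MEM src=r2 dispatched  <A:2 Mu:2 Ld:0 B:0 rd:2 wr:0>
#3 ALU src=r5,r0 held:WR_PORT  <A:2 Mu:2 Ld:0 B:0 rd:2 wr:0>
#4 ALU src=r4,r2 held:WR_PORT  <A:2 Mu:2 Ld:0 B:0 rd:2 wr:0>
#5 ALU src=r1,r6 held:WR_PORT  <A:2 Mu:2 Ld:0 B:0 rd:2 wr:0>
#6 MUL src=r4,r5 held:WR_PORT  <A:2 Mu:2 Ld:0 B:0 rd:2 wr:0>
#7 MEM src=r7 held:FU  <A:2 Mu:2 Ld:0 B:0 rd:2 wr:0>

issued = [0, 1, 2]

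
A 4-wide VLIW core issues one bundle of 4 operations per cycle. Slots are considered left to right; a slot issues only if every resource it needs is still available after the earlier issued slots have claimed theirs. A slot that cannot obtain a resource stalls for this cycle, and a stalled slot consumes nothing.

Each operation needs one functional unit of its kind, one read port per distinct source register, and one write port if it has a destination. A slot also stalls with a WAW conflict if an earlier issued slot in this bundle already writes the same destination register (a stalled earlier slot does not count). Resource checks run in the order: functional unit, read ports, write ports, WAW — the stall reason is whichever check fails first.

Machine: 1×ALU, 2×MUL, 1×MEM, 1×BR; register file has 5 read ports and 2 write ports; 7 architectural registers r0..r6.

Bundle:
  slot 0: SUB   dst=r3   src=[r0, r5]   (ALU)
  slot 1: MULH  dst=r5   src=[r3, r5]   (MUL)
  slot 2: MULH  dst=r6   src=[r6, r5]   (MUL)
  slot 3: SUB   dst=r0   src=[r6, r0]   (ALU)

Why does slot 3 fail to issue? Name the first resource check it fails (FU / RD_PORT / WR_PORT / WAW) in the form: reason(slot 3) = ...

reason(slot 3) = FU

(0) want 1×ALU +2rd +1wr — yes → AL0|MU2|ME1|BR1|rd3|wr1
(1) want 1×MUL +2rd +1wr — yes → AL0|MU1|ME1|BR1|rd1|wr0
(2) want 1×MUL +2rd +1wr — RD_PORT → AL0|MU1|ME1|BR1|rd1|wr0
(3) want 1×ALU +2rd +1wr — FU → AL0|MU1|ME1|BR1|rd1|wr0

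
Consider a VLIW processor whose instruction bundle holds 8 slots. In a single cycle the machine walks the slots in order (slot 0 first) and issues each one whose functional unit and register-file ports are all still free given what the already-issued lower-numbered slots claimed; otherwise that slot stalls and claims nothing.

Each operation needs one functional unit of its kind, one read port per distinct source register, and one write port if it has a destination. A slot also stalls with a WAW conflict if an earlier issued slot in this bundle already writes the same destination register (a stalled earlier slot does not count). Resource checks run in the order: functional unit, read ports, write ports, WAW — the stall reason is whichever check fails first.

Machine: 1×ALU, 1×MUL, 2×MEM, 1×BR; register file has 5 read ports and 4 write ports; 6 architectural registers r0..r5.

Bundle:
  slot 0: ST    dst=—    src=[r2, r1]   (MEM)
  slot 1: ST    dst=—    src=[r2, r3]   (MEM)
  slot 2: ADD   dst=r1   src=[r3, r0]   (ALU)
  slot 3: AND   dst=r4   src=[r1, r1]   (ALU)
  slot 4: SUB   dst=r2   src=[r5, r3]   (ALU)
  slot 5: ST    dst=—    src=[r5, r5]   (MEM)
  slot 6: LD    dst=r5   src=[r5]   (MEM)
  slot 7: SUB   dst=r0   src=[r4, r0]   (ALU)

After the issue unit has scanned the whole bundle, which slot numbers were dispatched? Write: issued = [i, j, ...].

issued = [0, 1, 3]

#0 MEM src=r2,r1 dispatched  <A:1 Mu:1 Ld:1 B:1 rd:3 wr:4>
#1 MEM src=r2,r3 dispatched  <A:1 Mu:1 Ld:0 B:1 rd:1 wr:4>
#2 ALU src=r3,r0 held:RD_PORT  <A:1 Mu:1 Ld:0 B:1 rd:1 wr:4>
#3 ALU src=r1,r1 dispatched  <A:0 Mu:1 Ld:0 B:1 rd:0 wr:3>
#4 ALU src=r5,r3 held:FU  <A:0 Mu:1 Ld:0 B:1 rd:0 wr:3>
#5 MEM src=r5,r5 held:FU  <A:0 Mu:1 Ld:0 B:1 rd:0 wr:3>
#6 MEM src=r5 held:FU  <A:0 Mu:1 Ld:0 B:1 rd:0 wr:3>
#7 ALU src=r4,r0 held:FU  <A:0 Mu:1 Ld:0 B:1 rd:0 wr:3>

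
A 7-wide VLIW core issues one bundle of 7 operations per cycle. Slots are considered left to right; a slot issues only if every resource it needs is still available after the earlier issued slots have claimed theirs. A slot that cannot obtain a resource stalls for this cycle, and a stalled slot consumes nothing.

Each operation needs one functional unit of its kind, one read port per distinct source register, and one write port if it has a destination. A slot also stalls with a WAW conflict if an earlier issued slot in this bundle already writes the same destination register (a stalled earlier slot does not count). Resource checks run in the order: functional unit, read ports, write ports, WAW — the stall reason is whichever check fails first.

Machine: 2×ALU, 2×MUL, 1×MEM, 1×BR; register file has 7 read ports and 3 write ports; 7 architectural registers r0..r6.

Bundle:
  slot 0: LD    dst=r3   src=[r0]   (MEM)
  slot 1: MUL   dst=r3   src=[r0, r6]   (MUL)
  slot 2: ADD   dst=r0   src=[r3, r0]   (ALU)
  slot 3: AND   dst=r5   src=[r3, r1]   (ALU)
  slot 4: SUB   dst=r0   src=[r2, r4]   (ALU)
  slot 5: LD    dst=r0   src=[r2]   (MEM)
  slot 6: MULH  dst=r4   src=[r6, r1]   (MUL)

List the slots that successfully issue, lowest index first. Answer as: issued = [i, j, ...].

[0] MEM needs rd=1 wr=1: ok; after: ALU=2 MUL=2 MEM=0 BR=1, R=6, W=2
[1] MUL needs rd=2 wr=1: WAW; after: ALU=2 MUL=2 MEM=0 BR=1, R=6, W=2
[2] ALU needs rd=2 wr=1: ok; after: ALU=1 MUL=2 MEM=0 BR=1, R=4, W=1
[3] ALU needs rd=2 wr=1: ok; after: ALU=0 MUL=2 MEM=0 BR=1, R=2, W=0
[4] ALU needs rd=2 wr=1: FU; after: ALU=0 MUL=2 MEM=0 BR=1, R=2, W=0
[5] MEM needs rd=1 wr=1: FU; after: ALU=0 MUL=2 MEM=0 BR=1, R=2, W=0
[6] MUL needs rd=2 wr=1: WR_PORT; after: ALU=0 MUL=2 MEM=0 BR=1, R=2, W=0

issued = [0, 2, 3]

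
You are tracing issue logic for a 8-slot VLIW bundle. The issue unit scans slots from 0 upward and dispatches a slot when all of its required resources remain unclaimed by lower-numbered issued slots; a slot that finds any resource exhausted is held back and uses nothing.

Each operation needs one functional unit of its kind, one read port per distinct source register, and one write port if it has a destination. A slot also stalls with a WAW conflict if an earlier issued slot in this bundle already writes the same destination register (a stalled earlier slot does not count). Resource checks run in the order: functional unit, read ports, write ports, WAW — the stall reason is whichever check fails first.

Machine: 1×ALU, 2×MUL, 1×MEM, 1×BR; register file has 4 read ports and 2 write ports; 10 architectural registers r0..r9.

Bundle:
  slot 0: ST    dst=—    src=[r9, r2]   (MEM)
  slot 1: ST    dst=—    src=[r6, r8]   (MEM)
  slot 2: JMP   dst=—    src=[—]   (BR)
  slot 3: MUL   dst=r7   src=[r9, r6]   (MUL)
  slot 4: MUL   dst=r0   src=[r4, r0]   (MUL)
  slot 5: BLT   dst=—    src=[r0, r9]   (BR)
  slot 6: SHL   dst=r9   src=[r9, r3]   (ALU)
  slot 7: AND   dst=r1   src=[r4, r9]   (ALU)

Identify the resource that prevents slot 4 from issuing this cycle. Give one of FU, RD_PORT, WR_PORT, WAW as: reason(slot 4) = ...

reason(slot 4) = RD_PORT

[0] MEM needs rd=2 wr=0: ok; after: ALU=1 MUL=2 MEM=0 BR=1, R=2, W=2
[1] MEM needs rd=2 wr=0: FU; after: ALU=1 MUL=2 MEM=0 BR=1, R=2, W=2
[2] BR needs rd=0 wr=0: ok; after: ALU=1 MUL=2 MEM=0 BR=0, R=2, W=2
[3] MUL needs rd=2 wr=1: ok; after: ALU=1 MUL=1 MEM=0 BR=0, R=0, W=1
[4] MUL needs rd=2 wr=1: RD_PORT; after: ALU=1 MUL=1 MEM=0 BR=0, R=0, W=1
[5] BR needs rd=2 wr=0: FU; after: ALU=1 MUL=1 MEM=0 BR=0, R=0, W=1
[6] ALU needs rd=2 wr=1: RD_PORT; after: ALU=1 MUL=1 MEM=0 BR=0, R=0, W=1
[7] ALU needs rd=2 wr=1: RD_PORT; after: ALU=1 MUL=1 MEM=0 BR=0, R=0, W=1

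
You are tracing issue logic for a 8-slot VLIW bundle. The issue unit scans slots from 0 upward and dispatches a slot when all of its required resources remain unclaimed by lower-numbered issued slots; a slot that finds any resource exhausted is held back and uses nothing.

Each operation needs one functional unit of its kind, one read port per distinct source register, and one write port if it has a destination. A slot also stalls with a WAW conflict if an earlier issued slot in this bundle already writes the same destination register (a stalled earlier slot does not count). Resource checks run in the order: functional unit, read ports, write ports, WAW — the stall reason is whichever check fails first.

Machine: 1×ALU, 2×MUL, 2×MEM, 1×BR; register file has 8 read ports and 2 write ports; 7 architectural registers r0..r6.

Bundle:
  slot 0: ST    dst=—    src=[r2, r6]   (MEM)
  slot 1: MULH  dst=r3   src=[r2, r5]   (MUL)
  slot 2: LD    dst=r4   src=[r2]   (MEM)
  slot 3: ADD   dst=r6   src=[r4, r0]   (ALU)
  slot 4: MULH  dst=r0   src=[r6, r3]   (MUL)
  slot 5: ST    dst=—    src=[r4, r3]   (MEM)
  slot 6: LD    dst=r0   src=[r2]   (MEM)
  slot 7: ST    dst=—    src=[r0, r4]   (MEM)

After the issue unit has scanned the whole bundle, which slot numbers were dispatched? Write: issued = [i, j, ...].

issued = [0, 1, 2]

#0 MEM src=r2,r6 dispatched  <A:1 Mu:2 Ld:1 B:1 rd:6 wr:2>
#1 MUL src=r2,r5 dispatched  <A:1 Mu:1 Ld:1 B:1 rd:4 wr:1>
#2 MEM src=r2 dispatched  <A:1 Mu:1 Ld:0 B:1 rd:3 wr:0>
#3 ALU src=r4,r0 held:WR_PORT  <A:1 Mu:1 Ld:0 B:1 rd:3 wr:0>
#4 MUL src=r6,r3 held:WR_PORT  <A:1 Mu:1 Ld:0 B:1 rd:3 wr:0>
#5 MEM src=r4,r3 held:FU  <A:1 Mu:1 Ld:0 B:1 rd:3 wr:0>
#6 MEM src=r2 held:FU  <A:1 Mu:1 Ld:0 B:1 rd:3 wr:0>
#7 MEM src=r0,r4 held:FU  <A:1 Mu:1 Ld:0 B:1 rd:3 wr:0>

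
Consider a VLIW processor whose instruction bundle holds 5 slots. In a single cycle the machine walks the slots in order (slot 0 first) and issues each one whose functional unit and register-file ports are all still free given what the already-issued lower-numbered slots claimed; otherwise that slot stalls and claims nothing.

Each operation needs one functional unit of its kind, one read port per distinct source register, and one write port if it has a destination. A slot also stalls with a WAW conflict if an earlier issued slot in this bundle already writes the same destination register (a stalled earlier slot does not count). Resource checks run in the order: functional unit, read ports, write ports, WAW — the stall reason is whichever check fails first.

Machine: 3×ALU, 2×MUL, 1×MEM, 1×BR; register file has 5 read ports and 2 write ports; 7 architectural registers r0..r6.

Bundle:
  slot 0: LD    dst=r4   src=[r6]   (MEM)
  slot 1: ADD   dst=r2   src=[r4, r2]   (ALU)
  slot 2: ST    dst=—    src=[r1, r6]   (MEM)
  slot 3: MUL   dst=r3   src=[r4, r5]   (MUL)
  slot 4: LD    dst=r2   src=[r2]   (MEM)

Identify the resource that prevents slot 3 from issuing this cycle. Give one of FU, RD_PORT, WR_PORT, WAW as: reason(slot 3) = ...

reason(slot 3) = WR_PORT

[0] MEM needs rd=1 wr=1: ok; after: ALU=3 MUL=2 MEM=0 BR=1, R=4, W=1
[1] ALU needs rd=2 wr=1: ok; after: ALU=2 MUL=2 MEM=0 BR=1, R=2, W=0
[2] MEM needs rd=2 wr=0: FU; after: ALU=2 MUL=2 MEM=0 BR=1, R=2, W=0
[3] MUL needs rd=2 wr=1: WR_PORT; after: ALU=2 MUL=2 MEM=0 BR=1, R=2, W=0
[4] MEM needs rd=1 wr=1: FU; after: ALU=2 MUL=2 MEM=0 BR=1, R=2, W=0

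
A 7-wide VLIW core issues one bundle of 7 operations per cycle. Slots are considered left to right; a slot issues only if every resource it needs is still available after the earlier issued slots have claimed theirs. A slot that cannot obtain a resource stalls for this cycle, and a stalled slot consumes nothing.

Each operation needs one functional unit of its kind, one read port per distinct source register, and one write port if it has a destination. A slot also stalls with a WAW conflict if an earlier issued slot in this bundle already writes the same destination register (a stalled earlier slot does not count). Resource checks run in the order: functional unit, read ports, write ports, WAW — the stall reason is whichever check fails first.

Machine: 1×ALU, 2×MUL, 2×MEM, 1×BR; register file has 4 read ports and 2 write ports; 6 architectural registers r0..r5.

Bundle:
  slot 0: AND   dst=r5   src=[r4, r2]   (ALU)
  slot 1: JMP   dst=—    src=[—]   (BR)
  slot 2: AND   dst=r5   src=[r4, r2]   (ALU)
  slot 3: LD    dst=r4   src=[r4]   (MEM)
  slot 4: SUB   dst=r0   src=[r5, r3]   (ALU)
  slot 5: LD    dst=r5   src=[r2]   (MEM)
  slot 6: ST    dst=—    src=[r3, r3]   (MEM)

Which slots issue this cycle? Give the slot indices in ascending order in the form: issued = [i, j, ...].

issued = [0, 1, 3, 6]

  0. ALU→r5 ⇒ go  {0A/2Mu/2Ld/1B | 2r 1w}
  1. BR ⇒ go  {0A/2Mu/2Ld/0B | 2r 1w}
  2. ALU→r5 ⇒ no(FU)  {0A/2Mu/2Ld/0B | 2r 1w}
  3. MEM→r4 ⇒ go  {0A/2Mu/1Ld/0B | 1r 0w}
  4. ALU→r0 ⇒ no(FU)  {0A/2Mu/1Ld/0B | 1r 0w}
  5. MEM→r5 ⇒ no(WR_PORT)  {0A/2Mu/1Ld/0B | 1r 0w}
  6. MEM ⇒ go  {0A/2Mu/0Ld/0B | 0r 0w}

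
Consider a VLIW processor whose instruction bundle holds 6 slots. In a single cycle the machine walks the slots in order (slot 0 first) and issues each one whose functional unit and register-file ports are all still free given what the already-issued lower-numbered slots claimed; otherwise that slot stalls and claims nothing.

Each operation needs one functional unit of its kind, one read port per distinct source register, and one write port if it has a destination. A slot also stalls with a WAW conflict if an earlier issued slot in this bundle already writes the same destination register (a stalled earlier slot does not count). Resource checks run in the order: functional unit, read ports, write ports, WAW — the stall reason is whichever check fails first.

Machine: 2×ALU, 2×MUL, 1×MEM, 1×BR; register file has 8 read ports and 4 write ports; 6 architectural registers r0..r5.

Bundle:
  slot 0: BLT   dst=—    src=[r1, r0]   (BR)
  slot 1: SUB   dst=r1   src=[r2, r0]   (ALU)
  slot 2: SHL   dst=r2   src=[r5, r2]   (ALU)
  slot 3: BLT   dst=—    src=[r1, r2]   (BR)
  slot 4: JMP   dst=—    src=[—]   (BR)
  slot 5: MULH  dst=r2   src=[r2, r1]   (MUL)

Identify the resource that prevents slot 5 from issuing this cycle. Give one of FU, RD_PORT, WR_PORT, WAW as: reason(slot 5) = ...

reason(slot 5) = WAW

[0] BR needs rd=2 wr=0: ok; after: ALU=2 MUL=2 MEM=1 BR=0, R=6, W=4
[1] ALU needs rd=2 wr=1: ok; after: ALU=1 MUL=2 MEM=1 BR=0, R=4, W=3
[2] ALU needs rd=2 wr=1: ok; after: ALU=0 MUL=2 MEM=1 BR=0, R=2, W=2
[3] BR needs rd=2 wr=0: FU; after: ALU=0 MUL=2 MEM=1 BR=0, R=2, W=2
[4] BR needs rd=0 wr=0: FU; after: ALU=0 MUL=2 MEM=1 BR=0, R=2, W=2
[5] MUL needs rd=2 wr=1: WAW; after: ALU=0 MUL=2 MEM=1 BR=0, R=2, W=2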